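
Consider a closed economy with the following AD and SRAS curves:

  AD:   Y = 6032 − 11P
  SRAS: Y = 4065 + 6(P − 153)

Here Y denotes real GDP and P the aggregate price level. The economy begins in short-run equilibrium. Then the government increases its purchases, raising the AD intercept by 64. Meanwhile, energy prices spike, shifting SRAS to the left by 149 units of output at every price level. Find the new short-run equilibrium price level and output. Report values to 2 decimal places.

P = 182.24, Y = 4091.41

After both shocks: AD is Y = 6096 − 11P and SRAS is Y = 2998 + 6P.
Setting them equal: 3098 = 17P, so P = 182.24.
Substituting into AD, Y = 4091.41.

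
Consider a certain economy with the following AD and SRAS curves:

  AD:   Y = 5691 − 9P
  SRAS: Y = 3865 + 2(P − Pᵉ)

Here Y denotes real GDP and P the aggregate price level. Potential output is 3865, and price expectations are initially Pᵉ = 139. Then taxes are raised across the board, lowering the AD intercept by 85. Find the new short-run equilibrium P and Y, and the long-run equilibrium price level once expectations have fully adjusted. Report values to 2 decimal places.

Short run: P = 183.55, Y = 3954.09. Long run: P = 193.44.

AD shifts left: new AD is Y = 5606 − 9P. With Pᵉ = 139, SRAS is Y = 3587 + 2P.
Short run: 5606 − 9P = 3587 + 2P gives 2019 = 11P, so P = 183.55 and Y = 5606 − 9P = 3954.09.
Y = 3954.09 is above potential 3865; expectations adjust and SRAS shifts left until Y = 3865.
Long run: on the new AD curve, 3865 = 5606 − 9P gives P = 193.44.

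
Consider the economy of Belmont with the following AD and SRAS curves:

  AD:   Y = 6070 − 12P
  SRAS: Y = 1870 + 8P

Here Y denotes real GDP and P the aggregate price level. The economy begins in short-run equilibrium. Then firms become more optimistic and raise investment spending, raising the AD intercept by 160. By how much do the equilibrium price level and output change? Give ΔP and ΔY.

ΔP = +8, ΔY = +64

This is a positive demand shock: AD shifts right.
New AD: Y = 6230 − 12P.
Set AD = SRAS: 6230 − 12P = 1870 + 8P, so 4360 = 20P and P = 218.
Y = 6230 − 12·218 = 3614.
Initially P = 210, Y = 3550, so ΔP = +8 and ΔY = +64.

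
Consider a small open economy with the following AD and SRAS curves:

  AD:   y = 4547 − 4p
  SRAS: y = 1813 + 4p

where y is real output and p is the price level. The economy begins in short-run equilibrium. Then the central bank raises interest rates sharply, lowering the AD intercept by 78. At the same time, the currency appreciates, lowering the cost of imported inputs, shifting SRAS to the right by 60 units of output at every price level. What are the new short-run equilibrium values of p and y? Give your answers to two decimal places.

p = 324.50, y = 3171.00

After both shocks: AD is y = 4469 − 4p and SRAS is y = 1873 + 4p.
Setting them equal: 2596 = 8p, so p = 324.50.
Substituting into AD, y = 3171.00.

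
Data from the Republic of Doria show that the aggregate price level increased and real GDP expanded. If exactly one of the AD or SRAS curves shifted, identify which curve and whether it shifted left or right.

P rose and Y rose. An AD shift moves P and Y in the same direction; an SRAS shift moves them in opposite directions.
Here P and Y moved in the same direction, so the AD curve shifted.
Since Y rose, AD shifted right.

AD shifted right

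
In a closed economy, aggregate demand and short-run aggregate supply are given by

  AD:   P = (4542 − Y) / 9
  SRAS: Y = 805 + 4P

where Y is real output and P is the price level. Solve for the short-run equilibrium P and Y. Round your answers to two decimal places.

Rearrange AD to Y = 4542 − 9P.
Set AD = SRAS: 4542 − 9P = 805 + 4P, so 3737 = 13P and P = 287.46.
Substituting into AD, Y = 4542 − 9P = 1954.85.

P = 287.46, Y = 1954.85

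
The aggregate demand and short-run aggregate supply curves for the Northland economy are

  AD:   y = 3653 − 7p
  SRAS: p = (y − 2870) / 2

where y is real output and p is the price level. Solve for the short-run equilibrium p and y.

Rearrange SRAS to y = 2870 + 2p.
Set AD = SRAS: 3653 − 7p = 2870 + 2p, so 783 = 9p and p = 87.
Then y = 3653 − 7·87 = 3044.

p = 87, y = 3044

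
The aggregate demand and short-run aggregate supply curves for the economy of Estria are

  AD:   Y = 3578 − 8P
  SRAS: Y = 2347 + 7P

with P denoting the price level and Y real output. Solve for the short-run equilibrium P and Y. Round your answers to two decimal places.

Set AD = SRAS: 3578 − 8P = 2347 + 7P, so 1231 = 15P and P = 82.07.
Substituting into AD, Y = 3578 − 8P = 2921.47.

P = 82.07, Y = 2921.47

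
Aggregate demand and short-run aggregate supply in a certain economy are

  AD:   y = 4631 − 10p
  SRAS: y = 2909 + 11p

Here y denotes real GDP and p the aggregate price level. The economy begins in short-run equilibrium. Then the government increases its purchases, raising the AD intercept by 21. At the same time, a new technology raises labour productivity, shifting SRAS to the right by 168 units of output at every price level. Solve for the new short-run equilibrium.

After both shocks: AD is y = 4652 − 10p and SRAS is y = 3077 + 11p.
Setting them equal: 1575 = 21p, so p = 75.
y = 4652 − 10·75 = 3902.

p = 75, y = 3902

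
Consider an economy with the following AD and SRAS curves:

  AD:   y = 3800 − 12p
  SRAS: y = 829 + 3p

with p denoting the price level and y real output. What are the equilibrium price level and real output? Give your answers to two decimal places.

Set AD = SRAS: 3800 − 12p = 829 + 3p, so 2971 = 15p and p = 198.07.
Substituting into AD, y = 3800 − 12p = 1423.20.

p = 198.07, y = 1423.20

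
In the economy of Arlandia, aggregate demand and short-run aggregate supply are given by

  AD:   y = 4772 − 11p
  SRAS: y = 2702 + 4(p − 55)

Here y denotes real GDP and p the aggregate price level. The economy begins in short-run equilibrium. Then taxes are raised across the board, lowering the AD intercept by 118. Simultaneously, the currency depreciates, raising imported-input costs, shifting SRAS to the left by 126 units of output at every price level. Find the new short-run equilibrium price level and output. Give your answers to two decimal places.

After both shocks: AD is y = 4654 − 11p and SRAS is y = 2356 + 4p.
Setting them equal: 2298 = 15p, so p = 153.20.
Substituting into AD, y = 2968.80.

p = 153.20, y = 2968.80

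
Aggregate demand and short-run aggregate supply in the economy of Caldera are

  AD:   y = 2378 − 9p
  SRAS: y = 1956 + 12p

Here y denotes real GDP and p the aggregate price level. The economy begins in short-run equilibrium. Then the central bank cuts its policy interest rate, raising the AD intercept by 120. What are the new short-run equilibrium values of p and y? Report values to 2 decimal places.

p = 25.81, y = 2265.71

This is a positive demand shock: AD shifts right.
New AD: y = 2498 − 9p.
Set AD = SRAS: 2498 − 9p = 1956 + 12p, so 542 = 21p and p = 25.81.
Substituting into AD, y = 2265.71.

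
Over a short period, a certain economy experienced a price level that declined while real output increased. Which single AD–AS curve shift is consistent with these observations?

P fell and Y rose. An AD shift moves P and Y in the same direction; an SRAS shift moves them in opposite directions.
Here P and Y moved in opposite directions, so the SRAS curve shifted.
Since Y rose, SRAS shifted right.

SRAS shifted right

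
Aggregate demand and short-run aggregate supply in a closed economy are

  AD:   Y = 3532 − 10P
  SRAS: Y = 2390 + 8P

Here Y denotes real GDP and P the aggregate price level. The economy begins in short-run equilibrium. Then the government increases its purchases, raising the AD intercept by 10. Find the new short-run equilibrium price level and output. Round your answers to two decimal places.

P = 64.00, Y = 2902.00

This is a positive demand shock: AD shifts right.
New AD: Y = 3542 − 10P.
Set AD = SRAS: 3542 − 10P = 2390 + 8P, so 1152 = 18P and P = 64.00.
Substituting into AD, Y = 2902.00.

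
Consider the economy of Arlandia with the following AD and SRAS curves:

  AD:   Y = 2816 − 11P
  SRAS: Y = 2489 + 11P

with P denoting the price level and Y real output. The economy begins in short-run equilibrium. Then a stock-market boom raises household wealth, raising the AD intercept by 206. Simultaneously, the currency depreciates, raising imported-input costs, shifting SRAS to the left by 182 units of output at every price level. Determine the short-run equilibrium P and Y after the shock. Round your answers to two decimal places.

P = 32.50, Y = 2664.50

After both shocks: AD is Y = 3022 − 11P and SRAS is Y = 2307 + 11P.
Setting them equal: 715 = 22P, so P = 32.50.
Substituting into AD, Y = 2664.50.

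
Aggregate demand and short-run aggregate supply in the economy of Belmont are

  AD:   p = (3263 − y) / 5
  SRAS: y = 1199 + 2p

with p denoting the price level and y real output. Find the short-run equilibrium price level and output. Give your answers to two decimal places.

Rearrange AD to y = 3263 − 5p.
Set AD = SRAS: 3263 − 5p = 1199 + 2p, so 2064 = 7p and p = 294.86.
Substituting into AD, y = 3263 − 5p = 1788.71.

p = 294.86, y = 1788.71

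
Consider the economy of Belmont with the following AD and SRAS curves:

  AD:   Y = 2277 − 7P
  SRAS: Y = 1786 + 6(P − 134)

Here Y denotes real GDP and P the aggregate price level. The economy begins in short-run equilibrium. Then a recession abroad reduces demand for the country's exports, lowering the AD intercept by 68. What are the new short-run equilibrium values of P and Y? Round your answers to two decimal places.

This is a negative demand shock: AD shifts left.
New AD: Y = 2209 − 7P.
SRAS can be written Y = 982 + 6P.
Set AD = SRAS: 2209 − 7P = 982 + 6P, so 1227 = 13P and P = 94.38.
Substituting into AD, Y = 1548.31.

P = 94.38, Y = 1548.31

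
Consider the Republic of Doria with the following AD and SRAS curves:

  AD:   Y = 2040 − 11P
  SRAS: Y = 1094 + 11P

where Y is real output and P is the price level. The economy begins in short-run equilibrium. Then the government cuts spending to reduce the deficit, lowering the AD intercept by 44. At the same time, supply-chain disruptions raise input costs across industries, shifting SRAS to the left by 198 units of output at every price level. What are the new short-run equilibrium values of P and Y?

P = 50, Y = 1446

After both shocks: AD is Y = 1996 − 11P and SRAS is Y = 896 + 11P.
Setting them equal: 1100 = 22P, so P = 50.
Y = 1996 − 11·50 = 1446.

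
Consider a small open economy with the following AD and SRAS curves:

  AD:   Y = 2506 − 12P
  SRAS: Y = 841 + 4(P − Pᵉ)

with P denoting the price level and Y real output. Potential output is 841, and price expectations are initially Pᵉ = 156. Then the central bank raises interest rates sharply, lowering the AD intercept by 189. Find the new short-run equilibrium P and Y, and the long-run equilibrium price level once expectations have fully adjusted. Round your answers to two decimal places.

Short run: P = 131.25, Y = 742.00. Long run: P = 123.00.

AD shifts left: new AD is Y = 2317 − 12P. With Pᵉ = 156, SRAS is Y = 217 + 4P.
Short run: 2317 − 12P = 217 + 4P gives 2100 = 16P, so P = 131.25 and Y = 2317 − 12P = 742.00.
Y = 742.00 is below potential 841; expectations adjust and SRAS shifts right until Y = 841.
Long run: on the new AD curve, 841 = 2317 − 12P gives P = 123.00.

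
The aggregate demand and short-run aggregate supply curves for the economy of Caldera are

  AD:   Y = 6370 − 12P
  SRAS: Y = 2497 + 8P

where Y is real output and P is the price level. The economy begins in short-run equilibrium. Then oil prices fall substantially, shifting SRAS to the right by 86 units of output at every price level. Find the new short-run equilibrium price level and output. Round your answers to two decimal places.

This is a positive supply shock: SRAS shifts right.
New SRAS: Y = 2583 + 8P.
Set AD = SRAS: 6370 − 12P = 2583 + 8P, so 3787 = 20P and P = 189.35.
Substituting into AD, Y = 4097.80.

P = 189.35, Y = 4097.80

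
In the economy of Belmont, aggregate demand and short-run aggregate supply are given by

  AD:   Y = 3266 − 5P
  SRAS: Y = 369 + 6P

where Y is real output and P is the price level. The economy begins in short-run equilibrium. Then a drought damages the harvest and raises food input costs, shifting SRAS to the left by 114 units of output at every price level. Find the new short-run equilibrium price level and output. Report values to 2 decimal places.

P = 273.73, Y = 1897.36

This is a negative supply shock: SRAS shifts left.
New SRAS: Y = 255 + 6P.
Set AD = SRAS: 3266 − 5P = 255 + 6P, so 3011 = 11P and P = 273.73.
Substituting into AD, Y = 1897.36.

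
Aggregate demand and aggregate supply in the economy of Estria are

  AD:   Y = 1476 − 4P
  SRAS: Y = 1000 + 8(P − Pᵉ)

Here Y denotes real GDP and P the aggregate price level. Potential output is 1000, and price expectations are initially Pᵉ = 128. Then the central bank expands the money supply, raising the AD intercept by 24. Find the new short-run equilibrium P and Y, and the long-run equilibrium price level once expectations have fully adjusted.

AD shifts right: new AD is Y = 1500 − 4P. With Pᵉ = 128, SRAS is Y = 8P − 24.
Short run: 1500 − 4P = 8P − 24 gives 1524 = 12P, so P = 127 and Y = 1500 − 4·127 = 992.
Y = 992 is below potential 1000; expectations adjust and SRAS shifts right until Y = 1000.
Long run: on the new AD curve, 1000 = 1500 − 4P gives P = 125.

Short run: P = 127, Y = 992. Long run: P = 125.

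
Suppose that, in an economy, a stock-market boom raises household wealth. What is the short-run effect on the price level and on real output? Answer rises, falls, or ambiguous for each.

Price level: rises; output: rises

This is a positive demand shock: AD shifts right.
Moving along the upward-sloping SRAS curve, P rises and Y rises.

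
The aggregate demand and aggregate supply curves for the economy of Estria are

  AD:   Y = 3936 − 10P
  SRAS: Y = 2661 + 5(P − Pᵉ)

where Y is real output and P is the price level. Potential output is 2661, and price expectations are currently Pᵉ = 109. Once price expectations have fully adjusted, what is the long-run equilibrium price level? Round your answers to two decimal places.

Short run: with Pᵉ = 109, SRAS is Y = 2116 + 5P. Setting AD = SRAS gives 1820 = 15P, so P = 121.33 and Y = 3936 − 10P = 2722.67.
Output 2722.67 is above potential 2661, so over time expected prices rise and SRAS shifts left until Y returns to 2661.
Long run: Y = 2661 on the AD curve gives 2661 = 3936 − 10P, so P = 127.50.

Long-run P = 127.50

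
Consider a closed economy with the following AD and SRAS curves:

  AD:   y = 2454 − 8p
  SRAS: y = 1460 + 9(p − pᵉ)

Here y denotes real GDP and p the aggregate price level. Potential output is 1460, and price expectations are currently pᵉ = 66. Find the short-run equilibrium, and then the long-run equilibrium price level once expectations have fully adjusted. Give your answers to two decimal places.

Short run: p = 93.41, y = 1706.71. Long run: p = 124.25.

Short run: with pᵉ = 66, SRAS is y = 866 + 9p. Setting AD = SRAS gives 1588 = 17p, so p = 93.41 and y = 2454 − 8p = 1706.71.
Output 1706.71 is above potential 1460, so over time expected prices rise and SRAS shifts left until y returns to 1460.
Long run: y = 1460 on the AD curve gives 1460 = 2454 − 8p, so p = 124.25.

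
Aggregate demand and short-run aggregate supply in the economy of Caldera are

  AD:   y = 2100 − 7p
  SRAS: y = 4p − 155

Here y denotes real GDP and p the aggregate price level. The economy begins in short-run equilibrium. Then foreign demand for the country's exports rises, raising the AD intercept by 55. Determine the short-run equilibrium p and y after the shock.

This is a positive demand shock: AD shifts right.
New AD: y = 2155 − 7p.
Set AD = SRAS: 2155 − 7p = 4p − 155, so 2310 = 11p and p = 210.
y = 2155 − 7·210 = 685.

p = 210, y = 685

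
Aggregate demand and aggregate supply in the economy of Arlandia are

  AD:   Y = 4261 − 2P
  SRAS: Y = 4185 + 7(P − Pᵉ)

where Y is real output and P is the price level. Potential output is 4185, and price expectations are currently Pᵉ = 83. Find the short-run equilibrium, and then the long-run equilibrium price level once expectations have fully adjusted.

Short run: with Pᵉ = 83, SRAS is Y = 3604 + 7P. Setting AD = SRAS gives 657 = 9P, so P = 73 and Y = 4261 − 2·73 = 4115.
Output 4115 is below potential 4185, so over time expected prices fall and SRAS shifts right until Y returns to 4185.
Long run: Y = 4185 on the AD curve gives 4185 = 4261 − 2P, so P = 38.

Short run: P = 73, Y = 4115. Long run: P = 38.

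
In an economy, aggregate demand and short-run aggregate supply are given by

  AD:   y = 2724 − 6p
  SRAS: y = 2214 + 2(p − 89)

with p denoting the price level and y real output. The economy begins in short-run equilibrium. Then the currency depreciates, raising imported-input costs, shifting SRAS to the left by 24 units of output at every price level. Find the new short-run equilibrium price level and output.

p = 89, y = 2190

This is a negative supply shock: SRAS shifts left.
New SRAS: y = 2012 + 2p.
Set AD = SRAS: 2724 − 6p = 2012 + 2p, so 712 = 8p and p = 89.
y = 2724 − 6·89 = 2190.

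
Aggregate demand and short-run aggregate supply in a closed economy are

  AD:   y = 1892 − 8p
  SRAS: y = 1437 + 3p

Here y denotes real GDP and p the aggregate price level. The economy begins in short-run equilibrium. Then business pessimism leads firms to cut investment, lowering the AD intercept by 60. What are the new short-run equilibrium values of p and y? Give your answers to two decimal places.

p = 35.91, y = 1544.73

This is a negative demand shock: AD shifts left.
New AD: y = 1832 − 8p.
Set AD = SRAS: 1832 − 8p = 1437 + 3p, so 395 = 11p and p = 35.91.
Substituting into AD, y = 1544.73.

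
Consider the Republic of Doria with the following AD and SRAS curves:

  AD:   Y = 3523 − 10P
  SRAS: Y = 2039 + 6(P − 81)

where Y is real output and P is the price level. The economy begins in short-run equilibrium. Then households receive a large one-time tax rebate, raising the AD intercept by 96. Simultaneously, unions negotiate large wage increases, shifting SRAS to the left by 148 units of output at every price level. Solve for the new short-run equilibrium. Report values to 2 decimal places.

P = 138.38, Y = 2235.25

After both shocks: AD is Y = 3619 − 10P and SRAS is Y = 1405 + 6P.
Setting them equal: 2214 = 16P, so P = 138.38.
Substituting into AD, Y = 2235.25.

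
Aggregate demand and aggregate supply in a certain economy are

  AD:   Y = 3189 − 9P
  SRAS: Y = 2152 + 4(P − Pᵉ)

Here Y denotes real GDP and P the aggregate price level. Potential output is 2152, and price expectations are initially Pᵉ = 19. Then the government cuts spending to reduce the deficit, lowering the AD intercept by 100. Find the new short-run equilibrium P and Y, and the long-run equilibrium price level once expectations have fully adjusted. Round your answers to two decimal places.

AD shifts left: new AD is Y = 3089 − 9P. With Pᵉ = 19, SRAS is Y = 2076 + 4P.
Short run: 3089 − 9P = 2076 + 4P gives 1013 = 13P, so P = 77.92 and Y = 3089 − 9P = 2387.69.
Y = 2387.69 is above potential 2152; expectations adjust and SRAS shifts left until Y = 2152.
Long run: on the new AD curve, 2152 = 3089 − 9P gives P = 104.11.

Short run: P = 77.92, Y = 2387.69. Long run: P = 104.11.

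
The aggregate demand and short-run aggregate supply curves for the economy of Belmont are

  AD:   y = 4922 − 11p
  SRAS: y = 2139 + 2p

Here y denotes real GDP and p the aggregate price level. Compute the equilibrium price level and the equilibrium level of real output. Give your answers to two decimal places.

p = 214.08, y = 2567.15

Set AD = SRAS: 4922 − 11p = 2139 + 2p, so 2783 = 13p and p = 214.08.
Substituting into AD, y = 4922 − 11p = 2567.15.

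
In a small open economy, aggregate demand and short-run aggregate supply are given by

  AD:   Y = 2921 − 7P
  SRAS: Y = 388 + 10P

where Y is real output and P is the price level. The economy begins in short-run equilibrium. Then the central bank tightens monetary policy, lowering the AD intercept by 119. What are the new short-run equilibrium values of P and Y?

P = 142, Y = 1808

This is a negative demand shock: AD shifts left.
New AD: Y = 2802 − 7P.
Set AD = SRAS: 2802 − 7P = 388 + 10P, so 2414 = 17P and P = 142.
Y = 2802 − 7·142 = 1808.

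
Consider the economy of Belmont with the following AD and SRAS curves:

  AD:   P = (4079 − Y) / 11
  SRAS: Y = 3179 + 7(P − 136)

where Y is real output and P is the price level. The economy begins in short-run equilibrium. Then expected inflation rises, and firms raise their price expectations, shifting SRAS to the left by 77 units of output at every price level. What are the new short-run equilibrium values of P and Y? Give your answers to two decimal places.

P = 107.17, Y = 2900.17

This is a negative supply shock: SRAS shifts left.
New SRAS: Y = 2150 + 7P.
Set AD = SRAS: 4079 − 11P = 2150 + 7P, so 1929 = 18P and P = 107.17.
Substituting into AD, Y = 2900.17.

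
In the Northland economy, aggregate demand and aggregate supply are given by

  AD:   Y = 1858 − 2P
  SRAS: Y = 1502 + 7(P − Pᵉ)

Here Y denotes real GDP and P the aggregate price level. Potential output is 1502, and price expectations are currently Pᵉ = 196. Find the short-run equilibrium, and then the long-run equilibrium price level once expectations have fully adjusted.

Short run: P = 192, Y = 1474. Long run: P = 178.

Short run: with Pᵉ = 196, SRAS is Y = 130 + 7P. Setting AD = SRAS gives 1728 = 9P, so P = 192 and Y = 1858 − 2·192 = 1474.
Output 1474 is below potential 1502, so over time expected prices fall and SRAS shifts right until Y returns to 1502.
Long run: Y = 1502 on the AD curve gives 1502 = 1858 − 2P, so P = 178.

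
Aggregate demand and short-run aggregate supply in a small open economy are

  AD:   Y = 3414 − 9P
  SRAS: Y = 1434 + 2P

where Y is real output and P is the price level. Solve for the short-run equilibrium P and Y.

Set AD = SRAS: 3414 − 9P = 1434 + 2P, so 1980 = 11P and P = 180.
Then Y = 3414 − 9·180 = 1794.

P = 180, Y = 1794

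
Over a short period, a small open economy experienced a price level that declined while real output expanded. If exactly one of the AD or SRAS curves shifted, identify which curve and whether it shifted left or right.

SRAS shifted right

P fell and Y rose. An AD shift moves P and Y in the same direction; an SRAS shift moves them in opposite directions.
Here P and Y moved in opposite directions, so the SRAS curve shifted.
Since Y rose, SRAS shifted right.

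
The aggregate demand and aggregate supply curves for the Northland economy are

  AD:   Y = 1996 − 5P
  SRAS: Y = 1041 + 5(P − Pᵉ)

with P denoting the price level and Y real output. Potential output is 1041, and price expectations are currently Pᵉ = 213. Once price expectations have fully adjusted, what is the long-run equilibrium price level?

Short run: with Pᵉ = 213, SRAS is Y = 5P − 24. Setting AD = SRAS gives 2020 = 10P, so P = 202 and Y = 1996 − 5·202 = 986.
Output 986 is below potential 1041, so over time expected prices fall and SRAS shifts right until Y returns to 1041.
Long run: Y = 1041 on the AD curve gives 1041 = 1996 − 5P, so P = 191.

Long-run P = 191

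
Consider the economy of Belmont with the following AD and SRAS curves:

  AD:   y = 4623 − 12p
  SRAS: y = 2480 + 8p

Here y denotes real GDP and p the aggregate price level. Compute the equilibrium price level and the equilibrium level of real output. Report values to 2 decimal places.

p = 107.15, y = 3337.20

Set AD = SRAS: 4623 − 12p = 2480 + 8p, so 2143 = 20p and p = 107.15.
Substituting into AD, y = 4623 − 12p = 3337.20.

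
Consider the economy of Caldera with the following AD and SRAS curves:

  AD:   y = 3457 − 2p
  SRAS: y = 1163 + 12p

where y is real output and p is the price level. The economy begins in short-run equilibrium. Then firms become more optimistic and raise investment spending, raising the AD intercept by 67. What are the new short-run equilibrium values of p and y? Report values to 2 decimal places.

p = 168.64, y = 3186.71

This is a positive demand shock: AD shifts right.
New AD: y = 3524 − 2p.
Set AD = SRAS: 3524 − 2p = 1163 + 12p, so 2361 = 14p and p = 168.64.
Substituting into AD, y = 3186.71.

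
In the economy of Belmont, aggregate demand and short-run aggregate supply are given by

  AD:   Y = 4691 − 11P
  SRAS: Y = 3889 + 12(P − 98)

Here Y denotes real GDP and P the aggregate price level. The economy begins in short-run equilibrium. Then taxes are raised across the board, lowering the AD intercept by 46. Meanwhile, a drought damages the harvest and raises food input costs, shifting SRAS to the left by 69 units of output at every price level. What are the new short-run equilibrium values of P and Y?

After both shocks: AD is Y = 4645 − 11P and SRAS is Y = 2644 + 12P.
Setting them equal: 2001 = 23P, so P = 87.
Y = 4645 − 11·87 = 3688.

P = 87, Y = 3688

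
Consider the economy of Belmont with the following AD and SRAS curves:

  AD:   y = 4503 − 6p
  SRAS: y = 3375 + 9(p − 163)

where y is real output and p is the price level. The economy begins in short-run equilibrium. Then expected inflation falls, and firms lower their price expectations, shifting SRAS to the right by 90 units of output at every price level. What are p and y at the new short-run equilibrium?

This is a positive supply shock: SRAS shifts right.
New SRAS: y = 1998 + 9p.
Set AD = SRAS: 4503 − 6p = 1998 + 9p, so 2505 = 15p and p = 167.
y = 4503 − 6·167 = 3501.

p = 167, y = 3501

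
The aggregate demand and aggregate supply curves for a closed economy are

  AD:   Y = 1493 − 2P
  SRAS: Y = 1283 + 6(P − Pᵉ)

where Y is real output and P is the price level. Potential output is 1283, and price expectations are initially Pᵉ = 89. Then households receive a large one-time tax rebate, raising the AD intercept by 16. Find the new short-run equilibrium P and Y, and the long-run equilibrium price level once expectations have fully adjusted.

AD shifts right: new AD is Y = 1509 − 2P. With Pᵉ = 89, SRAS is Y = 749 + 6P.
Short run: 1509 − 2P = 749 + 6P gives 760 = 8P, so P = 95 and Y = 1509 − 2·95 = 1319.
Y = 1319 is above potential 1283; expectations adjust and SRAS shifts left until Y = 1283.
Long run: on the new AD curve, 1283 = 1509 − 2P gives P = 113.

Short run: P = 95, Y = 1319. Long run: P = 113.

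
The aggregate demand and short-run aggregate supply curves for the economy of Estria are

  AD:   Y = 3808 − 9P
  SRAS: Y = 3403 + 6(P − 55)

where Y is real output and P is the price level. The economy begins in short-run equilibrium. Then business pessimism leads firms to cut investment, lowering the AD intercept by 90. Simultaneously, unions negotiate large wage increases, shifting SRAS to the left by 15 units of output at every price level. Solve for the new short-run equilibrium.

P = 44, Y = 3322

After both shocks: AD is Y = 3718 − 9P and SRAS is Y = 3058 + 6P.
Setting them equal: 660 = 15P, so P = 44.
Y = 3718 − 9·44 = 3322.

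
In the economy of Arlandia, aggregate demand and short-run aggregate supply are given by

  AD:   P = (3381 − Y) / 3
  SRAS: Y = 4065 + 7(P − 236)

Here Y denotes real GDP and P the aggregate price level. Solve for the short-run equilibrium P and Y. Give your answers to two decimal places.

Write SRAS as Y = 4065 + 7P − 1652 = 2413 + 7P.
Rearrange AD to Y = 3381 − 3P.
Set AD = SRAS: 3381 − 3P = 2413 + 7P, so 968 = 10P and P = 96.80.
Substituting into AD, Y = 3381 − 3P = 3090.60.

P = 96.80, Y = 3090.60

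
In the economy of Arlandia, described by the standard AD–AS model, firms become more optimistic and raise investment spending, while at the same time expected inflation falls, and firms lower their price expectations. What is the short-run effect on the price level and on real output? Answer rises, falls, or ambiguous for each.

The first event is a positive demand shock: AD shifts right, which by itself pushes P up and Y up.
The second is a favourable supply shock: SRAS shifts right, which by itself pushes P down and Y up.
The two shocks push P in opposite directions, so the effect on P is ambiguous. Both shocks push Y up, so Y rises.

Price level: ambiguous; output: rises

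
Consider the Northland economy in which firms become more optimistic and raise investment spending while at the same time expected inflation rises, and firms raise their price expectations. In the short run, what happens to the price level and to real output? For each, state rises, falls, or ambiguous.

The first event is a positive demand shock: AD shifts right, which by itself pushes P up and Y up.
The second is an adverse supply shock: SRAS shifts left, which by itself pushes P up and Y down.
Both shocks push P up, so P rises. The two shocks push Y in opposite directions, so the effect on Y is ambiguous.

Price level: rises; output: ambiguous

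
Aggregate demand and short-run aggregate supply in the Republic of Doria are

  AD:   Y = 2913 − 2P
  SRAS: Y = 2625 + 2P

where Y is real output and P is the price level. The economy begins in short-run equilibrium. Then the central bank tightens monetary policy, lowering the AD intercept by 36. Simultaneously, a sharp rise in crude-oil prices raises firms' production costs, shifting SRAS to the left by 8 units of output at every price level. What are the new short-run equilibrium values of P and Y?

After both shocks: AD is Y = 2877 − 2P and SRAS is Y = 2617 + 2P.
Setting them equal: 260 = 4P, so P = 65.
Y = 2877 − 2·65 = 2747.

P = 65, Y = 2747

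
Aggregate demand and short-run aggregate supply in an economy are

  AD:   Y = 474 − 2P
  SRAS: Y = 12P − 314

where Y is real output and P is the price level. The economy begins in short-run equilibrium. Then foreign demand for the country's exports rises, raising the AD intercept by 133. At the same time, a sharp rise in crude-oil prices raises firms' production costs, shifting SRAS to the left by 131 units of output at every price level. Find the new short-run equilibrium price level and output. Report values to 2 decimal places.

After both shocks: AD is Y = 607 − 2P and SRAS is Y = 12P − 445.
Setting them equal: 1052 = 14P, so P = 75.14.
Substituting into AD, Y = 456.71.

P = 75.14, Y = 456.71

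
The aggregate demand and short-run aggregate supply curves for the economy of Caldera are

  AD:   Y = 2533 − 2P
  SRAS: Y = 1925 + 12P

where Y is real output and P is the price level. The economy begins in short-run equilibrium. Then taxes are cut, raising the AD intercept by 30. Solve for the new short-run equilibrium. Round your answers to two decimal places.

P = 45.57, Y = 2471.86

This is a positive demand shock: AD shifts right.
New AD: Y = 2563 − 2P.
Set AD = SRAS: 2563 − 2P = 1925 + 12P, so 638 = 14P and P = 45.57.
Substituting into AD, Y = 2471.86.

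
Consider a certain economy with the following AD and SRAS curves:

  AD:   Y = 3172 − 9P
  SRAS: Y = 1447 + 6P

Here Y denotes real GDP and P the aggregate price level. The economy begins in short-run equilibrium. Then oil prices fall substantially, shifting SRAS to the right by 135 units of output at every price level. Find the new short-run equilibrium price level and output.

This is a positive supply shock: SRAS shifts right.
New SRAS: Y = 1582 + 6P.
Set AD = SRAS: 3172 − 9P = 1582 + 6P, so 1590 = 15P and P = 106.
Y = 3172 − 9·106 = 2218.

P = 106, Y = 2218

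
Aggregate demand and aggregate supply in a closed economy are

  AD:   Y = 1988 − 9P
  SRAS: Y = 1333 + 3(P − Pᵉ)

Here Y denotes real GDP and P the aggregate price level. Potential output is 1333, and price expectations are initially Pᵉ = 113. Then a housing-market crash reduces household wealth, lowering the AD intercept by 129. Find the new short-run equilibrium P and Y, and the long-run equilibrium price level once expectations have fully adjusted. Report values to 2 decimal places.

Short run: P = 72.08, Y = 1210.25. Long run: P = 58.44.

AD shifts left: new AD is Y = 1859 − 9P. With Pᵉ = 113, SRAS is Y = 994 + 3P.
Short run: 1859 − 9P = 994 + 3P gives 865 = 12P, so P = 72.08 and Y = 1859 − 9P = 1210.25.
Y = 1210.25 is below potential 1333; expectations adjust and SRAS shifts right until Y = 1333.
Long run: on the new AD curve, 1333 = 1859 − 9P gives P = 58.44.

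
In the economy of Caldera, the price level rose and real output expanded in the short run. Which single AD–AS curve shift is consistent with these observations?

AD shifted right

P rose and Y rose. An AD shift moves P and Y in the same direction; an SRAS shift moves them in opposite directions.
Here P and Y moved in the same direction, so the AD curve shifted.
Since Y rose, AD shifted right.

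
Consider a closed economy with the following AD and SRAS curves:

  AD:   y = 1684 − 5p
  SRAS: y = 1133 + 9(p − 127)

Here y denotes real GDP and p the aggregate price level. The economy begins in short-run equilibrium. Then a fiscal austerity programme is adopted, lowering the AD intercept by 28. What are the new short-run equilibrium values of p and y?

This is a negative demand shock: AD shifts left.
New AD: y = 1656 − 5p.
SRAS can be written y = 9p − 10.
Set AD = SRAS: 1656 − 5p = 9p − 10, so 1666 = 14p and p = 119.
y = 1656 − 5·119 = 1061.

p = 119, y = 1061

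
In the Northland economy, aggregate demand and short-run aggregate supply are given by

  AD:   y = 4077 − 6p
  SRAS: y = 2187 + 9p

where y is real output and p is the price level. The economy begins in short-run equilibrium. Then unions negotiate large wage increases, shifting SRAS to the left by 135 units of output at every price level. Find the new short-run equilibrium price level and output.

This is a negative supply shock: SRAS shifts left.
New SRAS: y = 2052 + 9p.
Set AD = SRAS: 4077 − 6p = 2052 + 9p, so 2025 = 15p and p = 135.
y = 4077 − 6·135 = 3267.

p = 135, y = 3267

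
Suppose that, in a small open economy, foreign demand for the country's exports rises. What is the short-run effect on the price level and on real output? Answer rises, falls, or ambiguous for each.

This is a positive demand shock: AD shifts right.
Moving along the upward-sloping SRAS curve, P rises and Y rises.

Price level: rises; output: rises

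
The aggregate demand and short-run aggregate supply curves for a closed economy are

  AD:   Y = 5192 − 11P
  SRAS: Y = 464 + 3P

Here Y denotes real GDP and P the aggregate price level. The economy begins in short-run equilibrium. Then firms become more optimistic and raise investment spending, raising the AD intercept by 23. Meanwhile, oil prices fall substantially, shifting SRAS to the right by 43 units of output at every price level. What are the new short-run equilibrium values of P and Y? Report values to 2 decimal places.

After both shocks: AD is Y = 5215 − 11P and SRAS is Y = 507 + 3P.
Setting them equal: 4708 = 14P, so P = 336.29.
Substituting into AD, Y = 1515.86.

P = 336.29, Y = 1515.86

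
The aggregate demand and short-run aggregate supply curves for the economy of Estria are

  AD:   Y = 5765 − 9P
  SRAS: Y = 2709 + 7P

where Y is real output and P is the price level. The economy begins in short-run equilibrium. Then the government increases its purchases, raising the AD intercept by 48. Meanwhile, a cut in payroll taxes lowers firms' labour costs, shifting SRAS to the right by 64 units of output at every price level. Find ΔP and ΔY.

After both shocks: AD is Y = 5813 − 9P and SRAS is Y = 2773 + 7P.
Setting them equal: 3040 = 16P, so P = 190.
Y = 5813 − 9·190 = 4103.
Initially P = 191, Y = 4046, so ΔP = -1 and ΔY = +57.

ΔP = -1, ΔY = +57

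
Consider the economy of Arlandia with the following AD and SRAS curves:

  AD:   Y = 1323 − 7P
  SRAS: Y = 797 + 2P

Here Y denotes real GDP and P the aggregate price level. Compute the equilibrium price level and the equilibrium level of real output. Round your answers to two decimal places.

P = 58.44, Y = 913.89

Set AD = SRAS: 1323 − 7P = 797 + 2P, so 526 = 9P and P = 58.44.
Substituting into AD, Y = 1323 − 7P = 913.89.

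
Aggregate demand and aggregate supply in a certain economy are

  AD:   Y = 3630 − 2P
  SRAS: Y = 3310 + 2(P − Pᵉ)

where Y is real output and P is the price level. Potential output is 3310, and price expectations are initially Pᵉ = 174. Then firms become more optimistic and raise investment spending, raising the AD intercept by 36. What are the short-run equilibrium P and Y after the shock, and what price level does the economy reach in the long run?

Short run: P = 176, Y = 3314. Long run: P = 178.

AD shifts right: new AD is Y = 3666 − 2P. With Pᵉ = 174, SRAS is Y = 2962 + 2P.
Short run: 3666 − 2P = 2962 + 2P gives 704 = 4P, so P = 176 and Y = 3666 − 2·176 = 3314.
Y = 3314 is above potential 3310; expectations adjust and SRAS shifts left until Y = 3310.
Long run: on the new AD curve, 3310 = 3666 − 2P gives P = 178.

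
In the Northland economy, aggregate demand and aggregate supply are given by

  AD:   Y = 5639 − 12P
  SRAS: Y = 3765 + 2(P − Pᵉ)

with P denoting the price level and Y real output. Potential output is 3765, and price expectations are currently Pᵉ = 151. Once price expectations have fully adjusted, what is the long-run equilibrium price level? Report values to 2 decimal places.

Short run: with Pᵉ = 151, SRAS is Y = 3463 + 2P. Setting AD = SRAS gives 2176 = 14P, so P = 155.43 and Y = 5639 − 12P = 3773.86.
Output 3773.86 is above potential 3765, so over time expected prices rise and SRAS shifts left until Y returns to 3765.
Long run: Y = 3765 on the AD curve gives 3765 = 5639 − 12P, so P = 156.17.

Long-run P = 156.17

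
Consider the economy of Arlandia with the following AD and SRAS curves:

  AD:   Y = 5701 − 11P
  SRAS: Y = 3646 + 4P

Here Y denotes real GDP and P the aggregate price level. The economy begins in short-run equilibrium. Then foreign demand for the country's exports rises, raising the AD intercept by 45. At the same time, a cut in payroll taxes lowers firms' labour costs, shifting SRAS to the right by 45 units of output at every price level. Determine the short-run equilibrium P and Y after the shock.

After both shocks: AD is Y = 5746 − 11P and SRAS is Y = 3691 + 4P.
Setting them equal: 2055 = 15P, so P = 137.
Y = 5746 − 11·137 = 4239.

P = 137, Y = 4239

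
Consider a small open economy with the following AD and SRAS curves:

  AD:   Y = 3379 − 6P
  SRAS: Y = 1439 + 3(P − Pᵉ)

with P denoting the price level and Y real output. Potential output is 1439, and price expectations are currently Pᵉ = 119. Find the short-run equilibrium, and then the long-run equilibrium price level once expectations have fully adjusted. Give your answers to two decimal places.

Short run: with Pᵉ = 119, SRAS is Y = 1082 + 3P. Setting AD = SRAS gives 2297 = 9P, so P = 255.22 and Y = 3379 − 6P = 1847.67.
Output 1847.67 is above potential 1439, so over time expected prices rise and SRAS shifts left until Y returns to 1439.
Long run: Y = 1439 on the AD curve gives 1439 = 3379 − 6P, so P = 323.33.

Short run: P = 255.22, Y = 1847.67. Long run: P = 323.33.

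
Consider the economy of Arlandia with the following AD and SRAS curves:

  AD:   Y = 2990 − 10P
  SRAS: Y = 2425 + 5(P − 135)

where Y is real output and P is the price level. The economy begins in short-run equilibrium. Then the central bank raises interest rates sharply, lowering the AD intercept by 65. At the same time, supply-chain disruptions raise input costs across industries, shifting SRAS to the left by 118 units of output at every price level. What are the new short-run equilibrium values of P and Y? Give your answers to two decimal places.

After both shocks: AD is Y = 2925 − 10P and SRAS is Y = 1632 + 5P.
Setting them equal: 1293 = 15P, so P = 86.20.
Substituting into AD, Y = 2063.00.

P = 86.20, Y = 2063.00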